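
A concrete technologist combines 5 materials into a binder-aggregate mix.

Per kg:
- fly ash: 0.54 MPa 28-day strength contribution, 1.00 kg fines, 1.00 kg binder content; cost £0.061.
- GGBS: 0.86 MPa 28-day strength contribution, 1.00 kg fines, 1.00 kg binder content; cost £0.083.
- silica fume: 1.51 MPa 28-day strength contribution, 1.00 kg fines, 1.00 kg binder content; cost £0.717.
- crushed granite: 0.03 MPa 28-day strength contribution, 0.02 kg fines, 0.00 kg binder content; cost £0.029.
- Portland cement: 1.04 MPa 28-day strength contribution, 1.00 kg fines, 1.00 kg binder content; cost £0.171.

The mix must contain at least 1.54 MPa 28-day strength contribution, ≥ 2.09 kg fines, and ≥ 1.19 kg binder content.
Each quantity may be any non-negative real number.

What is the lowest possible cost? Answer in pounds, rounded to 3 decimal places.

£0.156

Let x1 = kg of fly ash, x2 = kg of GGBS, x3 = kg of silica fume, x4 = kg of crushed granite, x5 = kg of Portland cement.
Minimise 0.061x1 + 0.083x2 + 0.717x3 + 0.029x4 + 0.171x5 s.t.:
  0.54x1 + 0.86x2 + 1.51x3 + 0.03x4 + 1.04x5 ≥ 1.54   (28-day strength contribution)
  1x1 + 1x2 + 1x3 + 0.02x4 + 1x5 ≥ 2.09   (fines)
  1x1 + 1x2 + 1x3 + 1x5 ≥ 1.19   (binder content)
  x1, x2, x3, x4, x5 ≥ 0.
The optimal basis is {fly ash, GGBS}; silica fume, crushed granite, Portland cement drop out. There the 28-day strength contribution and fines constraints are tight.
Optimal quantities: fly ash = 0.8044 kg, GGBS = 1.286 kg.
Objective = 0.061·0.8044 + 0.083·1.286 = 0.15581.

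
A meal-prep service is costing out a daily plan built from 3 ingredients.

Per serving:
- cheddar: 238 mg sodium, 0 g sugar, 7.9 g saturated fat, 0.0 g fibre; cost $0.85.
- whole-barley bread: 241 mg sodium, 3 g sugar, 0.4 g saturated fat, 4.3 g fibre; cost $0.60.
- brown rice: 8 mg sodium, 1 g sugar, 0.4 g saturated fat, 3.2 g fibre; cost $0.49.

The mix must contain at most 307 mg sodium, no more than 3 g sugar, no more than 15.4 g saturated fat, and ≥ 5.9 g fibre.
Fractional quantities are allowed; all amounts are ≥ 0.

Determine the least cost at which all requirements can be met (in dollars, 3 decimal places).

$0.863

Treat it as an LP. Let x1 = servings of cheddar, x2 = servings of whole-barley bread, x3 = servings of brown rice.
min 0.85x1 + 0.6x2 + 0.49x3 s.t.:
  238x1 + 241x2 + 8x3 ≤ 307   (sodium)
  3x2 + 1x3 ≤ 3   (sugar)
  7.9x1 + 0.4x2 + 0.4x3 ≤ 15.4   (saturated fat)
  4.3x2 + 3.2x3 ≥ 5.9   (fibre)
  x1, x2, x3 ≥ 0.
The optimal basis is {whole-barley bread, brown rice}; cheddar drops out. Binding constraints: sugar and fibre.
That vertex is x2 = 0.6981, x3 = 0.9057.
Objective = 0.6·0.6981 + 0.49·0.9057 = 0.86265.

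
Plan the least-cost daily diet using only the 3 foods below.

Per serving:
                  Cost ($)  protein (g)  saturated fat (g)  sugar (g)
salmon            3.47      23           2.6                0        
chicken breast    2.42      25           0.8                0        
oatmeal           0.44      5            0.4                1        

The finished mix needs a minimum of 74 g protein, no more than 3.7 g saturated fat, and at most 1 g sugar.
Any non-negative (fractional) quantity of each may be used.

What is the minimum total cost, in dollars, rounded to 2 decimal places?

$7.12

Treat it as an LP. Let x1 = servings of salmon, x2 = servings of chicken breast, x3 = servings of oatmeal.
Minimise 3.47x1 + 2.42x2 + 0.44x3 with:
  23x1 + 25x2 + 5x3 ≥ 74   (protein)
  2.6x1 + 0.8x2 + 0.4x3 ≤ 3.7   (saturated fat)
  1x3 ≤ 1   (sugar)
  x1, x2, x3 ≥ 0.
The minimum-cost mix takes nothing from salmon — only chicken breast, oatmeal. Binding constraints: protein and sugar.
Solving gives x2 = 2.76, x3 = 1.
Cost = 2.42·2.76 + 0.44·1 = 7.1192.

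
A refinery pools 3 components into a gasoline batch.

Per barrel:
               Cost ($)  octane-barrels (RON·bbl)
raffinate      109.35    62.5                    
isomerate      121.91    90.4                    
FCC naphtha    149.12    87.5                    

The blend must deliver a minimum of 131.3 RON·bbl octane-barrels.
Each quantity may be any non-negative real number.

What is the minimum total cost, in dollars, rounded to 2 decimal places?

$177.07

Let x1 = barrels of raffinate, x2 = barrels of isomerate, x3 = barrels of FCC naphtha.
Minimize 109.35x1 + 121.91x2 + 149.12x3 subject to:
  62.5x1 + 90.4x2 + 87.5x3 ≥ 131.3   (octane-barrels)
  x1, x2, x3 ≥ 0.
The optimal basis is {isomerate}; raffinate, FCC naphtha drop out. There the octane-barrels constraint is tight.
That vertex is x2 = 1.45243.
Cost = 121.91·1.45243 = 177.0657.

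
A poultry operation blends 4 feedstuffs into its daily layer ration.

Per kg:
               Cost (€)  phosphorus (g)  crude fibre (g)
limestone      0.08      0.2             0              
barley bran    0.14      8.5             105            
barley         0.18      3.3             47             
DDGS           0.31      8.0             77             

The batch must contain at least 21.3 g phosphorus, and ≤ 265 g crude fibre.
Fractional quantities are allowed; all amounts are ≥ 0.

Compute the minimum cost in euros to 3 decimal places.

This is a linear program. Let x1 = kg of limestone, x2 = kg of barley bran, x3 = kg of barley, x4 = kg of DDGS.
min 0.08x1 + 0.14x2 + 0.18x3 + 0.31x4 with:
  0.2x1 + 8.5x2 + 3.3x3 + 8x4 ≥ 21.3   (phosphorus)
  105x2 + 47x3 + 77x4 ≤ 265   (crude fibre)
  x1, x2, x3, x4 ≥ 0.
At the optimum only barley bran is positive (limestone, barley, DDGS = 0). The phosphorus requirement is met with equality.
That vertex is x2 = 2.506.
Objective = 0.14·2.506 = 0.35084.

€0.351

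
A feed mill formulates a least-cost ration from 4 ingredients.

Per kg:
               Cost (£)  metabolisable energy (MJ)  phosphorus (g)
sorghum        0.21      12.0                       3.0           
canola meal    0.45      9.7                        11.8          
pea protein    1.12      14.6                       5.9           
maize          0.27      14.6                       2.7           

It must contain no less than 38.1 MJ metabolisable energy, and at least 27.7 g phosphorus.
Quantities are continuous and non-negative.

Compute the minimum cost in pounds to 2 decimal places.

£1.21

Let x1 = kg of sorghum, x2 = kg of canola meal, x3 = kg of pea protein, x4 = kg of maize.
Minimize 0.21x1 + 0.45x2 + 1.12x3 + 0.27x4 s.t.:
  12x1 + 9.7x2 + 14.6x3 + 14.6x4 ≥ 38.1   (metabolisable energy)
  3x1 + 11.8x2 + 5.9x3 + 2.7x4 ≥ 27.7   (phosphorus)
  x1, x2, x3, x4 ≥ 0.
The minimum-cost mix takes nothing from pea protein, maize — only sorghum, canola meal. Binding constraints: metabolisable energy and phosphorus.
Optimal quantities: sorghum = 1.608 kg, canola meal = 1.939 kg.
Hence cost = 0.21·1.608 + 0.45·1.939 = £1.2102.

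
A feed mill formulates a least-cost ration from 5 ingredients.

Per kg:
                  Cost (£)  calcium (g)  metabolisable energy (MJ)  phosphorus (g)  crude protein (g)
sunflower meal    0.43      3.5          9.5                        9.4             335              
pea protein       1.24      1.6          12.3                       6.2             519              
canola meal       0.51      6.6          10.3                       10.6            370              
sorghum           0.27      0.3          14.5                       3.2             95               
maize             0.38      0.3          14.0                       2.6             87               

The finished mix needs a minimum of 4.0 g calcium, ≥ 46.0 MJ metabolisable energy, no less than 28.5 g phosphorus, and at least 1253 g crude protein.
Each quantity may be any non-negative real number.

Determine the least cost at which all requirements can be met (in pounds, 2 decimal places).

This is a linear program. Let x1 = kg of sunflower meal, x2 = kg of pea protein, x3 = kg of canola meal, x4 = kg of sorghum, x5 = kg of maize.
Minimise 0.43x1 + 1.24x2 + 0.51x3 + 0.27x4 + 0.38x5 subject to:
  3.5x1 + 1.6x2 + 6.6x3 + 0.3x4 + 0.3x5 ≥ 4   (calcium)
  9.5x1 + 12.3x2 + 10.3x3 + 14.5x4 + 14x5 ≥ 46   (metabolisable energy)
  9.4x1 + 6.2x2 + 10.6x3 + 3.2x4 + 2.6x5 ≥ 28.5   (phosphorus)
  335x1 + 519x2 + 370x3 + 95x4 + 87x5 ≥ 1253   (crude protein)
  x1, x2, x3, x4, x5 ≥ 0.
At the optimum only sunflower meal, sorghum are positive (pea protein, canola meal, maize = 0). There the metabolisable energy and crude protein constraints are tight.
Solving gives x1 = 3.489, x4 = 0.8866.
Hence cost = 0.43·3.489 + 0.27·0.8866 = £1.7397.

£1.74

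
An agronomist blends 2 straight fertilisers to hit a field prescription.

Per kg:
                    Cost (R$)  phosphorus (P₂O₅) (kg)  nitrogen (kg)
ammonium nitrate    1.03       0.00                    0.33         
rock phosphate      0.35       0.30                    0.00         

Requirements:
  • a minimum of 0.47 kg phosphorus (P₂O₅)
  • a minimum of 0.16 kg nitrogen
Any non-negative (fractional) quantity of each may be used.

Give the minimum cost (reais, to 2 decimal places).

R$1.05

Let x1 = kg of ammonium nitrate, x2 = kg of rock phosphate.
min 1.03x1 + 0.35x2 with:
  0.3x2 ≥ 0.47   (phosphorus (P₂O₅))
  0.33x1 ≥ 0.16   (nitrogen)
  x1, x2 ≥ 0.
Both inputs are positive at the optimum. Binding constraints: phosphorus (P₂O₅) and nitrogen.
That vertex is x1 = 0.4848, x2 = 1.567.
Cost = 1.03·0.4848 + 0.35·1.567 = 1.0478.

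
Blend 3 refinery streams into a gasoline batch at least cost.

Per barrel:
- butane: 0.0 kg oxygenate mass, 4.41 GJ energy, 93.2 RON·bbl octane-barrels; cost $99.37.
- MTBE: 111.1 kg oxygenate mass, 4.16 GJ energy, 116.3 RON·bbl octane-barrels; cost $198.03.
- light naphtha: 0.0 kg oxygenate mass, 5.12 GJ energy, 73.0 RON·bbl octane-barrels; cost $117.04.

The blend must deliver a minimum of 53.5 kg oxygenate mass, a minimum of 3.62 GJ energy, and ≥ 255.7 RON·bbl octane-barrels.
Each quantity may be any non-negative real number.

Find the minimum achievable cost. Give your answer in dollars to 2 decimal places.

Let x1 = barrels of butane, x2 = barrels of MTBE, x3 = barrels of light naphtha.
min 99.37x1 + 198.03x2 + 117.04x3 subject to:
  111.1x2 ≥ 53.5   (oxygenate mass)
  4.41x1 + 4.16x2 + 5.12x3 ≥ 3.62   (energy)
  93.2x1 + 116.3x2 + 73x3 ≥ 255.7   (octane-barrels)
  x1, x2, x3 ≥ 0.
The minimum-cost mix takes nothing from light naphtha — only butane, MTBE. There the oxygenate mass and octane-barrels constraints are tight.
Optimal quantities: butane = 2.1427 barrels, MTBE = 0.48155 barrels.
Objective = 99.37·2.1427 + 198.03·0.48155 = 308.2814.

$308.28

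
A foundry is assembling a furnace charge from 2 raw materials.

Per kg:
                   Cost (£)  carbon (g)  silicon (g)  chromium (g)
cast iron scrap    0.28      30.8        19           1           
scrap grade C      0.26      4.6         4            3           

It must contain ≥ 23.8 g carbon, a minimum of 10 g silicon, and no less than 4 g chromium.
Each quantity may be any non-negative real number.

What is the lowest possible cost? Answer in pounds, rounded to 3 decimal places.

This is a linear program. Let x1 = kg of cast iron scrap, x2 = kg of scrap grade C.
Minimize 0.28x1 + 0.26x2 subject to:
  30.8x1 + 4.6x2 ≥ 23.8   (carbon)
  19x1 + 4x2 ≥ 10   (silicon)
  1x1 + 3x2 ≥ 4   (chromium)
  x1, x2 ≥ 0.
Both inputs are positive at the optimum. There the carbon and chromium constraints are tight.
So cast iron scrap = 0.6036 kg, scrap grade C = 1.132 kg.
Hence cost = 0.28·0.6036 + 0.26·1.132 = £0.46333.

£0.463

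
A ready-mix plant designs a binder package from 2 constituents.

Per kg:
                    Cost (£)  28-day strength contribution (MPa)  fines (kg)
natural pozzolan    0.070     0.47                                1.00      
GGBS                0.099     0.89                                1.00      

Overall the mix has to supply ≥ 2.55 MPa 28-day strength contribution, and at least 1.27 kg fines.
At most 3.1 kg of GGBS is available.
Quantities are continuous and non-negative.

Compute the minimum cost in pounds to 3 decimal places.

£0.284

Let x1 = kg of natural pozzolan, x2 = kg of GGBS.
min 0.07x1 + 0.099x2 with:
  0.47x1 + 0.89x2 ≥ 2.55   (28-day strength contribution)
  1x1 + 1x2 ≥ 1.27   (fines)
  x2 ≤ 3.1
  x1, x2 ≥ 0.
The cheapest feasible vertex uses only GGBS; natural pozzolan is not used. The 28-day strength contribution requirement is met with equality.
Optimal quantities: GGBS = 2.865 kg.
Hence cost = 0.099·2.865 = £0.28364.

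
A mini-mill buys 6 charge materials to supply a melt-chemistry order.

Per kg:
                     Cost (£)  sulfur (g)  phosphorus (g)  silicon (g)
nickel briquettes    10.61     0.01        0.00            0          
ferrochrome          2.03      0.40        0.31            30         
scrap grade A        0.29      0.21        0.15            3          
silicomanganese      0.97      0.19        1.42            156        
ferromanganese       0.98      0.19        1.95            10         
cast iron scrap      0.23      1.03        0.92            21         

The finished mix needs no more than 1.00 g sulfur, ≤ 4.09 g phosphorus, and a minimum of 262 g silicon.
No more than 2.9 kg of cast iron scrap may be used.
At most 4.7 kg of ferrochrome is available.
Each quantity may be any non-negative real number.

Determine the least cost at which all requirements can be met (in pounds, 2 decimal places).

This is a linear program. Let x1 = kg of nickel briquettes, x2 = kg of ferrochrome, x3 = kg of scrap grade A, x4 = kg of silicomanganese, x5 = kg of ferromanganese, x6 = kg of cast iron scrap.
min 10.61x1 + 2.03x2 + 0.29x3 + 0.97x4 + 0.98x5 + 0.23x6 s.t.:
  0.01x1 + 0.4x2 + 0.21x3 + 0.19x4 + 0.19x5 + 1.03x6 ≤ 1   (sulfur)
  0.31x2 + 0.15x3 + 1.42x4 + 1.95x5 + 0.92x6 ≤ 4.09   (phosphorus)
  30x2 + 3x3 + 156x4 + 10x5 + 21x6 ≥ 262   (silicon)
  x6 ≤ 2.9
  x2 ≤ 4.7
  x1, x2, x3, x4, x5, x6 ≥ 0.
The optimal basis is {silicomanganese}; nickel briquettes, ferrochrome, scrap grade A, ferromanganese, cast iron scrap drop out. Binding constraint: silicon.
Optimal quantities: silicomanganese = 1.679 kg.
Hence cost = 0.97·1.679 = £1.6286.

£1.63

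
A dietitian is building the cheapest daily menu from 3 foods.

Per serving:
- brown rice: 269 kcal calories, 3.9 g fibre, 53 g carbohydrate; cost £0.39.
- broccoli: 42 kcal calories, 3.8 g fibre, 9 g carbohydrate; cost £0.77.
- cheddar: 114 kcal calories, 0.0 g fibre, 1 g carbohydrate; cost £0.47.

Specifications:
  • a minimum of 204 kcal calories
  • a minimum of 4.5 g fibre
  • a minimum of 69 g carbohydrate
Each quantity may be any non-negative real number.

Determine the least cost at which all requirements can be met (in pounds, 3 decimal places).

£0.508

Set it up as a linear program. Let x1 = servings of brown rice, x2 = servings of broccoli, x3 = servings of cheddar.
Minimize 0.39x1 + 0.77x2 + 0.47x3 s.t.:
  269x1 + 42x2 + 114x3 ≥ 204   (calories)
  3.9x1 + 3.8x2 ≥ 4.5   (fibre)
  53x1 + 9x2 + 1x3 ≥ 69   (carbohydrate)
  x1, x2, x3 ≥ 0.
At the optimum only brown rice is positive (broccoli, cheddar = 0). Binding constraint: carbohydrate.
So brown rice = 1.302 servings.
Cost = 0.39·1.302 = 0.50778.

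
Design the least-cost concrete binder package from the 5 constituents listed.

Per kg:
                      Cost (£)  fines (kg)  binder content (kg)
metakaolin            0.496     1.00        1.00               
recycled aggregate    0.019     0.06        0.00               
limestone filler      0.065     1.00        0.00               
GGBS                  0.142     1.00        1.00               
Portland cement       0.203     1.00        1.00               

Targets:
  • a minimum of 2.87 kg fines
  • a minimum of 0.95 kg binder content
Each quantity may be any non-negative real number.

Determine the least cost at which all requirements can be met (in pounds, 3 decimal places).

Let x1 = kg of metakaolin, x2 = kg of recycled aggregate, x3 = kg of limestone filler, x4 = kg of GGBS, x5 = kg of Portland cement.
Minimise 0.496x1 + 0.019x2 + 0.065x3 + 0.142x4 + 0.203x5 with:
  1x1 + 0.06x2 + 1x3 + 1x4 + 1x5 ≥ 2.87   (fines)
  1x1 + 1x4 + 1x5 ≥ 0.95   (binder content)
  x1, x2, x3, x4, x5 ≥ 0.
At the optimum only limestone filler, GGBS are positive (metakaolin, recycled aggregate, Portland cement = 0). The fines and binder content requirements are met with equality.
Solving gives x3 = 1.92, x4 = 0.95.
Total cost: 0.065·1.92 + 0.142·0.95 = 0.25970.

£0.260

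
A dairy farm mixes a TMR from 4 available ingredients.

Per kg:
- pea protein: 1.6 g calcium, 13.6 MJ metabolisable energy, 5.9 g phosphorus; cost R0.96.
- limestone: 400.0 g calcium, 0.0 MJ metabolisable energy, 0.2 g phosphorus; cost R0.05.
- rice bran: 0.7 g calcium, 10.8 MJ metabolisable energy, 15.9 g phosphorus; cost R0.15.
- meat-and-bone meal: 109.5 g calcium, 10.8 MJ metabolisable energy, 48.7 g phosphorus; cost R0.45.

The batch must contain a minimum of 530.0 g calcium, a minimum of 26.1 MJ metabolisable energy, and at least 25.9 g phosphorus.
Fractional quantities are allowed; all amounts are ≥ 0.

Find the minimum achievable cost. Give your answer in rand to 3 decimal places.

Let x1 = kg of pea protein, x2 = kg of limestone, x3 = kg of rice bran, x4 = kg of meat-and-bone meal.
Minimize 0.96x1 + 0.05x2 + 0.15x3 + 0.45x4 subject to:
  1.6x1 + 400x2 + 0.7x3 + 109.5x4 ≥ 530   (calcium)
  13.6x1 + 10.8x3 + 10.8x4 ≥ 26.1   (metabolisable energy)
  5.9x1 + 0.2x2 + 15.9x3 + 48.7x4 ≥ 25.9   (phosphorus)
  x1, x2, x3, x4 ≥ 0.
At the optimum only limestone, rice bran are positive (pea protein, meat-and-bone meal = 0). Binding constraints: calcium and metabolisable energy.
So limestone = 1.321 kg, rice bran = 2.417 kg.
Cost = 0.05·1.321 + 0.15·2.417 = 0.42860.

R0.429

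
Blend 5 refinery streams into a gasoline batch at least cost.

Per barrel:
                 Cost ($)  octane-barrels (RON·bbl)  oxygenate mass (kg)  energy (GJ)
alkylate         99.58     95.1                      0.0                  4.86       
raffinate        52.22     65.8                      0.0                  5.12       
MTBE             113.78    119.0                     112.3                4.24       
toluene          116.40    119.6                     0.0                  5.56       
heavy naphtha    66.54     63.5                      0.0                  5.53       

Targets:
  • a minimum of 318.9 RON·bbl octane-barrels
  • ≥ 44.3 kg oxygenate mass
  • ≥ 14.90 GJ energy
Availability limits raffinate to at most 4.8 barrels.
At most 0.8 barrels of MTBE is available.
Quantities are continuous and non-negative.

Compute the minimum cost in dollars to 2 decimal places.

Treat it as an LP. Let x1 = barrels of alkylate, x2 = barrels of raffinate, x3 = barrels of MTBE, x4 = barrels of toluene, x5 = barrels of heavy naphtha.
Minimize 99.58x1 + 52.22x2 + 113.78x3 + 116.4x4 + 66.54x5 with:
  95.1x1 + 65.8x2 + 119x3 + 119.6x4 + 63.5x5 ≥ 318.9   (octane-barrels)
  112.3x3 ≥ 44.3   (oxygenate mass)
  4.86x1 + 5.12x2 + 4.24x3 + 5.56x4 + 5.53x5 ≥ 14.9   (energy)
  x2 ≤ 4.8
  x3 ≤ 0.8
  x1, x2, x3, x4, x5 ≥ 0.
The optimal basis is {raffinate, MTBE}; alkylate, toluene, heavy naphtha drop out. There the octane-barrels and oxygenate mass constraints are tight.
Solving gives x2 = 4.133, x3 = 0.3945.
Hence cost = 52.22·4.133 + 113.78·0.3945 = $260.7115.

$260.71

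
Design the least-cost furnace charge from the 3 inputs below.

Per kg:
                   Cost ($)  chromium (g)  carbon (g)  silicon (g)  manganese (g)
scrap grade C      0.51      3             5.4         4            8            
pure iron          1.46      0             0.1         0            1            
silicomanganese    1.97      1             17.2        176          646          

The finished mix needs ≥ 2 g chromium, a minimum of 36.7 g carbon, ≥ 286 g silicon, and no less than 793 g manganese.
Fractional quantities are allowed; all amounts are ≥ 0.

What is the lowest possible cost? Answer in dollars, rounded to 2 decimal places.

Let x1 = kg of scrap grade C, x2 = kg of pure iron, x3 = kg of silicomanganese.
min 0.51x1 + 1.46x2 + 1.97x3 subject to:
  3x1 + 1x3 ≥ 2   (chromium)
  5.4x1 + 0.1x2 + 17.2x3 ≥ 36.7   (carbon)
  4x1 + 176x3 ≥ 286   (silicon)
  8x1 + 1x2 + 646x3 ≥ 793   (manganese)
  x1, x2, x3 ≥ 0.
At the optimum only scrap grade C, silicomanganese are positive (pure iron = 0). Binding constraints: carbon and silicon.
So scrap grade C = 1.747 kg, silicomanganese = 1.585 kg.
Objective = 0.51·1.747 + 1.97·1.585 = 4.0134.

$4.01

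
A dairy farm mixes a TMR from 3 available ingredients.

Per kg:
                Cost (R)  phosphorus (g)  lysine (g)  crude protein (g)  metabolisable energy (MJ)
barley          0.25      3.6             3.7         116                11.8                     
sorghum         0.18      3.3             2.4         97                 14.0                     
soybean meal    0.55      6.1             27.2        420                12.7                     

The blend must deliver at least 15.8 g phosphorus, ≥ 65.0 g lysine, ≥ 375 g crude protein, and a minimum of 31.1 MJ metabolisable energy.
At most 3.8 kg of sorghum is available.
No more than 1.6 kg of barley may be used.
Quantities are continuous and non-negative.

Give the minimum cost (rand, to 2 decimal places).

R1.37

Set it up as a linear program. Let x1 = kg of barley, x2 = kg of sorghum, x3 = kg of soybean meal.
min 0.25x1 + 0.18x2 + 0.55x3 subject to:
  3.6x1 + 3.3x2 + 6.1x3 ≥ 15.8   (phosphorus)
  3.7x1 + 2.4x2 + 27.2x3 ≥ 65   (lysine)
  116x1 + 97x2 + 420x3 ≥ 375   (crude protein)
  11.8x1 + 14x2 + 12.7x3 ≥ 31.1   (metabolisable energy)
  x2 ≤ 3.8
  x1 ≤ 1.6
  x1, x2, x3 ≥ 0.
The cheapest feasible vertex uses only sorghum, soybean meal; barley is not used. Binding constraints: phosphorus and lysine.
So sorghum = 0.4428 kg, soybean meal = 2.351 kg.
Cost = 0.18·0.4428 + 0.55·2.351 = 1.3728.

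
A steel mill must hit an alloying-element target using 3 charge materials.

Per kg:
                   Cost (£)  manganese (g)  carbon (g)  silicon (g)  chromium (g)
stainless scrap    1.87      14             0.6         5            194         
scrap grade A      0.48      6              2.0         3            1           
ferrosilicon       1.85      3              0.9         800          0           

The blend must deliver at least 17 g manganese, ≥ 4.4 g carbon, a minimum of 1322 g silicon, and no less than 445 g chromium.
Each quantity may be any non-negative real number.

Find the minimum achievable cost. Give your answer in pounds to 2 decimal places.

£7.68

Let x1 = kg of stainless scrap, x2 = kg of scrap grade A, x3 = kg of ferrosilicon.
min 1.87x1 + 0.48x2 + 1.85x3 subject to:
  14x1 + 6x2 + 3x3 ≥ 17   (manganese)
  0.6x1 + 2x2 + 0.9x3 ≥ 4.4   (carbon)
  5x1 + 3x2 + 800x3 ≥ 1322   (silicon)
  194x1 + 1x2 ≥ 445   (chromium)
  x1, x2, x3 ≥ 0.
The optimal mix uses every input. There the carbon, silicon, chromium constraints are tight.
That vertex is x1 = 2.29, x2 = 0.7772, x3 = 1.635.
Hence cost = 1.87·2.29 + 0.48·0.7772 + 1.85·1.635 = £7.6801.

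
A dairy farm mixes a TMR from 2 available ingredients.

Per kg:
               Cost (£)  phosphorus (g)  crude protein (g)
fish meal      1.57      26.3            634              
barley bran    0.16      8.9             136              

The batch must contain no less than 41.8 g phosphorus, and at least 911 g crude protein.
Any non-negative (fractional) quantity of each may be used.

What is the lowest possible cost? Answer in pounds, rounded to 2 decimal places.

£1.07

Set it up as a linear program. Let x1 = kg of fish meal, x2 = kg of barley bran.
Minimise 1.57x1 + 0.16x2 subject to:
  26.3x1 + 8.9x2 ≥ 41.8   (phosphorus)
  634x1 + 136x2 ≥ 911   (crude protein)
  x1, x2 ≥ 0.
The optimal basis is {barley bran}; fish meal drops out. The crude protein requirement is met with equality.
Optimal quantities: barley bran = 6.699 kg.
Total cost: 0.16·6.699 = 1.0718.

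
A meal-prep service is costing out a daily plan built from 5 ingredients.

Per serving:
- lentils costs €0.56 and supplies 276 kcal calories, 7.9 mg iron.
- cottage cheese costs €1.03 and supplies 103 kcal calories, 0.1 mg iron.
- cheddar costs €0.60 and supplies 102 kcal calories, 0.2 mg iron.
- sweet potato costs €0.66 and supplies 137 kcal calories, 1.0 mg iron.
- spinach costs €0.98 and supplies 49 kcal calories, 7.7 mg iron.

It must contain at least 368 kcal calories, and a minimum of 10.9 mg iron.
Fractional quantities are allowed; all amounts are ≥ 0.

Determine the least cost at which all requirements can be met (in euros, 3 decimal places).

Let x1 = servings of lentils, x2 = servings of cottage cheese, x3 = servings of cheddar, x4 = servings of sweet potato, x5 = servings of spinach.
Minimise 0.56x1 + 1.03x2 + 0.6x3 + 0.66x4 + 0.98x5 s.t.:
  276x1 + 103x2 + 102x3 + 137x4 + 49x5 ≥ 368   (calories)
  7.9x1 + 0.1x2 + 0.2x3 + 1x4 + 7.7x5 ≥ 10.9   (iron)
  x1, x2, x3, x4, x5 ≥ 0.
At the optimum only lentils is positive (cottage cheese, cheddar, sweet potato, spinach = 0). The iron requirement is met with equality.
So lentils = 1.38 servings.
Objective = 0.56·1.38 = 0.77280.

€0.773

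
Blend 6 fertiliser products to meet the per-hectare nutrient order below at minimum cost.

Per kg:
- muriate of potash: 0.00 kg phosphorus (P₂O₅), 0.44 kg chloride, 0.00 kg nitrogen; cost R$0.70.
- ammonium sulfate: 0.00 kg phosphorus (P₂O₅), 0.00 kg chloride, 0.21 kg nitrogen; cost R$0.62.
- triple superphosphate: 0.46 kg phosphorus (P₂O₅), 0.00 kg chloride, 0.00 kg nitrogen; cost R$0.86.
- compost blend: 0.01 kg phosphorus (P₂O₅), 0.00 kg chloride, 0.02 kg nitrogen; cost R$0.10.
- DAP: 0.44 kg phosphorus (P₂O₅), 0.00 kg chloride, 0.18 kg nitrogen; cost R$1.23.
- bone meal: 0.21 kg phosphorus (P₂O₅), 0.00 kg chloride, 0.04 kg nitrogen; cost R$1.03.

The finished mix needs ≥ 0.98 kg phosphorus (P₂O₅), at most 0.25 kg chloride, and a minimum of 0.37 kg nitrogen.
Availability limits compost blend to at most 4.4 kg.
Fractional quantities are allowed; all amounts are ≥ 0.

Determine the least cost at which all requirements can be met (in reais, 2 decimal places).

Treat it as an LP. Let x1 = kg of muriate of potash, x2 = kg of ammonium sulfate, x3 = kg of triple superphosphate, x4 = kg of compost blend, x5 = kg of DAP, x6 = kg of bone meal.
Minimise 0.7x1 + 0.62x2 + 0.86x3 + 0.1x4 + 1.23x5 + 1.03x6 with:
  0.46x3 + 0.01x4 + 0.44x5 + 0.21x6 ≥ 0.98   (phosphorus (P₂O₅))
  0.44x1 ≤ 0.25   (chloride)
  0.21x2 + 0.02x4 + 0.18x5 + 0.04x6 ≥ 0.37   (nitrogen)
  x4 ≤ 4.4
  x1, x2, x3, x4, x5, x6 ≥ 0.
The minimum-cost mix takes nothing from muriate of potash, ammonium sulfate, compost blend, bone meal — only triple superphosphate, DAP. There the phosphorus (P₂O₅) and nitrogen constraints are tight.
Optimal quantities: triple superphosphate = 0.1643 kg, DAP = 2.056 kg.
Total cost: 0.86·0.1643 + 1.23·2.056 = 2.6702.

R$2.67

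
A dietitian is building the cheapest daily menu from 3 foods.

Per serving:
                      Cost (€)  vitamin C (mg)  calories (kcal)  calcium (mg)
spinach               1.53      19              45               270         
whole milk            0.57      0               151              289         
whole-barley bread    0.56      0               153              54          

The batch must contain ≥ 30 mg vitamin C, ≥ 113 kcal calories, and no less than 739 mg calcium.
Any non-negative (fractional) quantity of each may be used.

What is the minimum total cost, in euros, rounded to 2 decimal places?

€3.03

Let x1 = servings of spinach, x2 = servings of whole milk, x3 = servings of whole-barley bread.
Minimise 1.53x1 + 0.57x2 + 0.56x3 s.t.:
  19x1 ≥ 30   (vitamin C)
  45x1 + 151x2 + 153x3 ≥ 113   (calories)
  270x1 + 289x2 + 54x3 ≥ 739   (calcium)
  x1, x2, x3 ≥ 0.
The minimum-cost mix takes nothing from whole-barley bread — only spinach, whole milk. There the vitamin C and calcium constraints are tight.
So spinach = 1.579 servings, whole milk = 1.082 servings.
Total cost: 1.53·1.579 + 0.57·1.082 = 3.0326.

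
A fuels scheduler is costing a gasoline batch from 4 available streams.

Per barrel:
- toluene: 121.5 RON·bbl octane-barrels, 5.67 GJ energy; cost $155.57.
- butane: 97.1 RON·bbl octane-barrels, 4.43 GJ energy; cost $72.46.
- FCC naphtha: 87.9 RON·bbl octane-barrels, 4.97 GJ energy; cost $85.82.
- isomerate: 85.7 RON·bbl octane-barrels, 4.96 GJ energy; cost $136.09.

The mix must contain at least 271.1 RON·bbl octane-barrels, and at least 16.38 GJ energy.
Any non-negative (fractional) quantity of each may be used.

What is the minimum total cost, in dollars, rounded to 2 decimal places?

This is a linear program. Let x1 = barrels of toluene, x2 = barrels of butane, x3 = barrels of FCC naphtha, x4 = barrels of isomerate.
Minimise 155.57x1 + 72.46x2 + 85.82x3 + 136.09x4 subject to:
  121.5x1 + 97.1x2 + 87.9x3 + 85.7x4 ≥ 271.1   (octane-barrels)
  5.67x1 + 4.43x2 + 4.97x3 + 4.96x4 ≥ 16.38   (energy)
  x1, x2, x3, x4 ≥ 0.
The cheapest feasible vertex uses only butane; toluene, FCC naphtha, isomerate are not used. There the energy constraint is tight.
That vertex is x2 = 3.6975.
Total cost: 72.46·3.6975 = 267.9209.

$267.92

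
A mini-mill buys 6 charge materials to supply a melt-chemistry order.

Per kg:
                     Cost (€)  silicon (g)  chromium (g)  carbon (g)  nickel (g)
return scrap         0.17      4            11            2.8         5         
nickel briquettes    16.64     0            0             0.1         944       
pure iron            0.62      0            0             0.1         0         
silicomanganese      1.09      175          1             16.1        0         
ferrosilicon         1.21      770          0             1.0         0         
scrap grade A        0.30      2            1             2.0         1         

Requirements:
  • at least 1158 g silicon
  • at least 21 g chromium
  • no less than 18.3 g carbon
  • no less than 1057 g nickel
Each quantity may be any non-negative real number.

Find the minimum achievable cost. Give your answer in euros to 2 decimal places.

€20.90

Let x1 = kg of return scrap, x2 = kg of nickel briquettes, x3 = kg of pure iron, x4 = kg of silicomanganese, x5 = kg of ferrosilicon, x6 = kg of scrap grade A.
Minimise 0.17x1 + 16.64x2 + 0.62x3 + 1.09x4 + 1.21x5 + 0.3x6 with:
  4x1 + 175x4 + 770x5 + 2x6 ≥ 1158   (silicon)
  11x1 + 1x4 + 1x6 ≥ 21   (chromium)
  2.8x1 + 0.1x2 + 0.1x3 + 16.1x4 + 1x5 + 2x6 ≥ 18.3   (carbon)
  5x1 + 944x2 + 1x6 ≥ 1057   (nickel)
  x1, x2, x3, x4, x5, x6 ≥ 0.
The minimum-cost mix takes nothing from pure iron, silicomanganese, scrap grade A — only return scrap, nickel briquettes, ferrosilicon. The silicon, carbon, nickel requirements are met with equality.
That vertex is x1 = 5.971, x2 = 1.088, x5 = 1.473.
Objective = 0.17·5.971 + 16.64·1.088 + 1.21·1.473 = 20.9017.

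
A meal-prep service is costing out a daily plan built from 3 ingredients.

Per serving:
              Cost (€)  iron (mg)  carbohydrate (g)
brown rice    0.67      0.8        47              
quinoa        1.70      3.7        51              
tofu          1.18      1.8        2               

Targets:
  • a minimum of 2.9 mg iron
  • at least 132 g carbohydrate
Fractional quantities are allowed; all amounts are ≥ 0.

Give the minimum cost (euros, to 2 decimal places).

Set it up as a linear program. Let x1 = servings of brown rice, x2 = servings of quinoa, x3 = servings of tofu.
Minimize 0.67x1 + 1.7x2 + 1.18x3 subject to:
  0.8x1 + 3.7x2 + 1.8x3 ≥ 2.9   (iron)
  47x1 + 51x2 + 2x3 ≥ 132   (carbohydrate)
  x1, x2, x3 ≥ 0.
The minimum-cost mix takes nothing from tofu — only brown rice, quinoa. Binding constraints: iron and carbohydrate.
That vertex is x1 = 2.558, x2 = 0.2307.
Cost = 0.67·2.558 + 1.7·0.2307 = 2.1061.

€2.11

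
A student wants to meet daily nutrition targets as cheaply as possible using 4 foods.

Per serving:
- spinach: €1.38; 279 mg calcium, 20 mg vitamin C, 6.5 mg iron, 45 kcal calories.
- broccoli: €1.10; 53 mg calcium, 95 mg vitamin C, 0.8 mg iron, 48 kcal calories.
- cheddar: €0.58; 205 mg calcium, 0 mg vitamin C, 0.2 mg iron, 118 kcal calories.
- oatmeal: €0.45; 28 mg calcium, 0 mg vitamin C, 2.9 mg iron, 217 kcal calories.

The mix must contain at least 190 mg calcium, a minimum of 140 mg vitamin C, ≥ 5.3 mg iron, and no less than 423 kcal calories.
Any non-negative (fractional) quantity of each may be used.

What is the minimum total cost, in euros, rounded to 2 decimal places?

€2.47

This is a linear program. Let x1 = servings of spinach, x2 = servings of broccoli, x3 = servings of cheddar, x4 = servings of oatmeal.
min 1.38x1 + 1.1x2 + 0.58x3 + 0.45x4 with:
  279x1 + 53x2 + 205x3 + 28x4 ≥ 190   (calcium)
  20x1 + 95x2 ≥ 140   (vitamin C)
  6.5x1 + 0.8x2 + 0.2x3 + 2.9x4 ≥ 5.3   (iron)
  45x1 + 48x2 + 118x3 + 217x4 ≥ 423   (calories)
  x1, x2, x3, x4 ≥ 0.
The optimal basis is {broccoli, cheddar, oatmeal}; spinach drops out. The calcium, vitamin C, calories requirements are met with equality.
So broccoli = 1.474 servings, cheddar = 0.3501 servings, oatmeal = 1.433 servings.
Objective = 1.1·1.474 + 0.58·0.3501 + 0.45·1.433 = 2.4693.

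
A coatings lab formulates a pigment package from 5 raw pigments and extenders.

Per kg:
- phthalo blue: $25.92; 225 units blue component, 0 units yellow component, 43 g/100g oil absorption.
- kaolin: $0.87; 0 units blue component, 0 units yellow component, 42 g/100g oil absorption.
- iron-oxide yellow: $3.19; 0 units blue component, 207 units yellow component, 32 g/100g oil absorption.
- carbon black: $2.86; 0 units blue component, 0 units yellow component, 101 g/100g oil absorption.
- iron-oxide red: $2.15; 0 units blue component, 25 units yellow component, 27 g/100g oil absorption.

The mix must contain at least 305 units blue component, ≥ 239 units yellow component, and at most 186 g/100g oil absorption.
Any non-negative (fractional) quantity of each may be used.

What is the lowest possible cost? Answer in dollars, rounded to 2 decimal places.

$38.82

Let x1 = kg of phthalo blue, x2 = kg of kaolin, x3 = kg of iron-oxide yellow, x4 = kg of carbon black, x5 = kg of iron-oxide red.
Minimize 25.92x1 + 0.87x2 + 3.19x3 + 2.86x4 + 2.15x5 with:
  225x1 ≥ 305   (blue component)
  207x3 + 25x5 ≥ 239   (yellow component)
  43x1 + 42x2 + 32x3 + 101x4 + 27x5 ≤ 186   (oil absorption)
  x1, x2, x3, x4, x5 ≥ 0.
At the optimum only phthalo blue, iron-oxide yellow are positive (kaolin, carbon black, iron-oxide red = 0). The blue component and yellow component requirements are met with equality.
Optimal quantities: phthalo blue = 1.3556 kg, iron-oxide yellow = 1.1546 kg.
Hence cost = 25.92·1.3556 + 3.19·1.1546 = $38.8203.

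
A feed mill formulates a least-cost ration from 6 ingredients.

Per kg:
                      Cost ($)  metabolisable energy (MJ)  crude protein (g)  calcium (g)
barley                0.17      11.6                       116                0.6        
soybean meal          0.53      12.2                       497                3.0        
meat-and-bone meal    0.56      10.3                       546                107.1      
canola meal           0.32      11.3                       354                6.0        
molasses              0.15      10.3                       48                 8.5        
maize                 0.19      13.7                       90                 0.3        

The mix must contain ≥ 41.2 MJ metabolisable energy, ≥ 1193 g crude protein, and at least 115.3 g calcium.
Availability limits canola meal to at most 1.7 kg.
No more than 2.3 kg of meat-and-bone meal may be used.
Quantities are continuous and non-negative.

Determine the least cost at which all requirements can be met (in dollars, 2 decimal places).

$1.23

Set it up as a linear program. Let x1 = kg of barley, x2 = kg of soybean meal, x3 = kg of meat-and-bone meal, x4 = kg of canola meal, x5 = kg of molasses, x6 = kg of maize.
min 0.17x1 + 0.53x2 + 0.56x3 + 0.32x4 + 0.15x5 + 0.19x6 s.t.:
  11.6x1 + 12.2x2 + 10.3x3 + 11.3x4 + 10.3x5 + 13.7x6 ≥ 41.2   (metabolisable energy)
  116x1 + 497x2 + 546x3 + 354x4 + 48x5 + 90x6 ≥ 1193   (crude protein)
  0.6x1 + 3x2 + 107.1x3 + 6x4 + 8.5x5 + 0.3x6 ≥ 115.3   (calcium)
  x4 ≤ 1.7
  x3 ≤ 2.3
  x1, x2, x3, x4, x5, x6 ≥ 0.
The cheapest feasible vertex uses only barley, meat-and-bone meal, canola meal; soybean meal, molasses, maize are not used. There the metabolisable energy, crude protein, calcium constraints are tight.
That vertex is x1 = 1.288, x3 = 0.9897, x4 = 1.421.
Cost = 0.17·1.288 + 0.56·0.9897 + 0.32·1.421 = 1.2279.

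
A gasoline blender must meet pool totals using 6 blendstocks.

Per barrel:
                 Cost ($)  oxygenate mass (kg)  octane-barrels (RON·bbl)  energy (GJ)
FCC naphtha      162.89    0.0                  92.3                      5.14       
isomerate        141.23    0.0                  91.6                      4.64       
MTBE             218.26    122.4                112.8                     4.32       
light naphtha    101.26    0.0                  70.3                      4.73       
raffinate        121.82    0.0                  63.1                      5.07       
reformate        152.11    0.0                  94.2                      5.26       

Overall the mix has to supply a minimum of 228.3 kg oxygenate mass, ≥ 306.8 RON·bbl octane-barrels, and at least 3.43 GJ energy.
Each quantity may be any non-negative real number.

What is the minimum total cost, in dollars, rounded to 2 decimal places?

$545.96

This is a linear program. Let x1 = barrels of FCC naphtha, x2 = barrels of isomerate, x3 = barrels of MTBE, x4 = barrels of light naphtha, x5 = barrels of raffinate, x6 = barrels of reformate.
min 162.89x1 + 141.23x2 + 218.26x3 + 101.26x4 + 121.82x5 + 152.11x6 s.t.:
  122.4x3 ≥ 228.3   (oxygenate mass)
  92.3x1 + 91.6x2 + 112.8x3 + 70.3x4 + 63.1x5 + 94.2x6 ≥ 306.8   (octane-barrels)
  5.14x1 + 4.64x2 + 4.32x3 + 4.73x4 + 5.07x5 + 5.26x6 ≥ 3.43   (energy)
  x1, x2, x3, x4, x5, x6 ≥ 0.
At the optimum only MTBE, light naphtha are positive (FCC naphtha, isomerate, raffinate, reformate = 0). The oxygenate mass and octane-barrels requirements are met with equality.
Optimal quantities: MTBE = 1.8652 barrels, light naphtha = 1.3713 barrels.
Total cost: 218.26·1.8652 + 101.26·1.3713 = 545.9564.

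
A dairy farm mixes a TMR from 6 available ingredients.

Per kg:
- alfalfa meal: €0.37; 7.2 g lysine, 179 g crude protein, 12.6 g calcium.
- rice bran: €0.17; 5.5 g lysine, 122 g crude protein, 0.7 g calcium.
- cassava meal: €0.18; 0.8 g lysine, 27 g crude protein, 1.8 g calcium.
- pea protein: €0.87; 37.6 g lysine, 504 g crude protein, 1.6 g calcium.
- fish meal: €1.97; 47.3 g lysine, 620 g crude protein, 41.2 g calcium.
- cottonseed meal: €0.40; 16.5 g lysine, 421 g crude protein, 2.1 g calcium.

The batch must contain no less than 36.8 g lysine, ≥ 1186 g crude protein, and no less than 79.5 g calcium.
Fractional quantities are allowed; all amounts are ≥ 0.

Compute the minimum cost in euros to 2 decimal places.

This is a linear program. Let x1 = kg of alfalfa meal, x2 = kg of rice bran, x3 = kg of cassava meal, x4 = kg of pea protein, x5 = kg of fish meal, x6 = kg of cottonseed meal.
Minimize 0.37x1 + 0.17x2 + 0.18x3 + 0.87x4 + 1.97x5 + 0.4x6 s.t.:
  7.2x1 + 5.5x2 + 0.8x3 + 37.6x4 + 47.3x5 + 16.5x6 ≥ 36.8   (lysine)
  179x1 + 122x2 + 27x3 + 504x4 + 620x5 + 421x6 ≥ 1186   (crude protein)
  12.6x1 + 0.7x2 + 1.8x3 + 1.6x4 + 41.2x5 + 2.1x6 ≥ 79.5   (calcium)
  x1, x2, x3, x4, x5, x6 ≥ 0.
The minimum-cost mix takes nothing from rice bran, cassava meal, pea protein, fish meal — only alfalfa meal, cottonseed meal. The crude protein and calcium requirements are met with equality.
Optimal quantities: alfalfa meal = 6.285 kg, cottonseed meal = 0.1447 kg.
Objective = 0.37·6.285 + 0.4·0.1447 = 2.3833.

€2.38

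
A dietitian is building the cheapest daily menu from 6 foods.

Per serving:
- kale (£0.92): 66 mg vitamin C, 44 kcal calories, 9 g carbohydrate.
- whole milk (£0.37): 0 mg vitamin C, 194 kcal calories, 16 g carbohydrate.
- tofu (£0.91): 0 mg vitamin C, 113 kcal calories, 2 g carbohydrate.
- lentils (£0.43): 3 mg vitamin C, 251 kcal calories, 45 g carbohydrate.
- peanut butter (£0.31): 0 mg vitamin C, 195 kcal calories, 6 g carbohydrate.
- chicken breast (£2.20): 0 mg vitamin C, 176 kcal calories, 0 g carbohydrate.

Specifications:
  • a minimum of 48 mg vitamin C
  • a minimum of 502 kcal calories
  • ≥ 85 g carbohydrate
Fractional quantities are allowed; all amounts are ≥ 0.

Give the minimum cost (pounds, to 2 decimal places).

£1.40

Set it up as a linear program. Let x1 = servings of kale, x2 = servings of whole milk, x3 = servings of tofu, x4 = servings of lentils, x5 = servings of peanut butter, x6 = servings of chicken breast.
min 0.92x1 + 0.37x2 + 0.91x3 + 0.43x4 + 0.31x5 + 2.2x6 subject to:
  66x1 + 3x4 ≥ 48   (vitamin C)
  44x1 + 194x2 + 113x3 + 251x4 + 195x5 + 176x6 ≥ 502   (calories)
  9x1 + 16x2 + 2x3 + 45x4 + 6x5 ≥ 85   (carbohydrate)
  x1, x2, x3, x4, x5, x6 ≥ 0.
The optimal basis is {kale, lentils}; whole milk, tofu, peanut butter, chicken breast drop out. There the vitamin C and calories constraints are tight.
Solving gives x1 = 0.6415, x4 = 1.888.
Hence cost = 0.92·0.6415 + 0.43·1.888 = £1.4020.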